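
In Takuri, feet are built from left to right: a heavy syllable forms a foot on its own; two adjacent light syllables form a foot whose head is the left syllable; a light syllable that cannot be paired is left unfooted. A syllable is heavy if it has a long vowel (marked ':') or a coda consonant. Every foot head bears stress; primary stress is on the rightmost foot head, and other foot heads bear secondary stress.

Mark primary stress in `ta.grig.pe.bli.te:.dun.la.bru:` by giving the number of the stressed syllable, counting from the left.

Weights: 1 ta L, 2 grig H, 3 pe L, 4 bli L, 5 te: H, 6 dun H, 7 la L, 8 bru: H.
Parse left to right (heavy = foot alone; LL = one foot; stranded L unfooted): ta (ˈgrig) (ˈpe.bli) (ˈte:) (ˈdun) la (ˈbru:).
Foot heads: 2, 3, 5, 6, 8.
Primary stress on the rightmost head = syllable 8.
Primary stress: syllable 8 → ta.grig.pe.bli.te:.dun.la.ˈbru:.

8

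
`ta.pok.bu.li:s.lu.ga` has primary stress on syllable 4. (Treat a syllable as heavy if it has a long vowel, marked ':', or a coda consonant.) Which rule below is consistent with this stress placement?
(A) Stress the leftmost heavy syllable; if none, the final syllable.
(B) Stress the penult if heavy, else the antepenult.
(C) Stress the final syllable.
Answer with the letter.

B

Rule A → syllable 2 (observed: 4).
Rule B → syllable 4 ✓.
Rule C → syllable 6 (observed: 4).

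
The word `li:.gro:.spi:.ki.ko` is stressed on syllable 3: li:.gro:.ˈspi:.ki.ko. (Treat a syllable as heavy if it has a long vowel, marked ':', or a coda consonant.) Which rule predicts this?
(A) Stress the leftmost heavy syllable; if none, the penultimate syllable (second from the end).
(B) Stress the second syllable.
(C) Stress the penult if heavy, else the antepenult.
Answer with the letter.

Rule A → syllable 1 (observed: 3).
Rule B → syllable 2 (observed: 3).
Rule C → syllable 3 ✓.

C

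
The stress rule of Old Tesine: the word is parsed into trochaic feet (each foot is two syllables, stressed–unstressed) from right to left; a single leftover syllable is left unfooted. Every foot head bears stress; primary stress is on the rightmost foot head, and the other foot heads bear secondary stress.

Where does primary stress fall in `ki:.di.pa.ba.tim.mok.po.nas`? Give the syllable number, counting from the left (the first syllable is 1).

7

Parse right to left into trochaic (ˈσσ) feet: (ˈki:.di) (ˈpa.ba) (ˈtim.mok) (ˈpo.nas).
Foot heads (stressed positions): 1, 3, 5, 7.
End Rule Rightmost: primary stress on the rightmost head = syllable 7.
Primary stress: syllable 7 → ki:.di.pa.ba.tim.mok.ˈpo.nas.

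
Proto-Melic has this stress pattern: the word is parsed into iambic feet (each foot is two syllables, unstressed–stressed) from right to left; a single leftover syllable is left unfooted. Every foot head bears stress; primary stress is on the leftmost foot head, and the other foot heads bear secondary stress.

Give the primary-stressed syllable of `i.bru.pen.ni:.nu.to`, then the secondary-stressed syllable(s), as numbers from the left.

Parse right to left into iambic (σˈσ) feet: (i.ˈbru) (pen.ˈni:) (nu.ˈto).
Foot heads (stressed positions): 2, 4, 6.
End Rule Leftmost: primary stress on the leftmost head = syllable 2.
Secondary stress on 4, 6: i.ˈbru.pen.ˌni:.nu.ˌto.

primary 2, secondary 4, 6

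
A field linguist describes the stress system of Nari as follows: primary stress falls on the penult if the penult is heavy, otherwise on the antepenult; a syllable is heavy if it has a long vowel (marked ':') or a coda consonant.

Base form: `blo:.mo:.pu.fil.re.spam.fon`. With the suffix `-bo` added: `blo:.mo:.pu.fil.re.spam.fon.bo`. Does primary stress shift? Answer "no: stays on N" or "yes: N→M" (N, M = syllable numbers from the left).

Base `blo:.mo:.pu.fil.re.spam.fon` (7 syllables):
  Weights: 5 re L, 6 spam H, 7 fon H.
  The penult (syllable 6, spam) is heavy, so it takes stress.
  → primary stress on syllable 6.
Suffixed `blo:.mo:.pu.fil.re.spam.fon.bo` (8 syllables):
  Weights: 6 spam H, 7 fon H, 8 bo L.
  The penult (syllable 7, fon) is heavy, so it takes stress.
  → primary stress on syllable 7.

yes: 6→7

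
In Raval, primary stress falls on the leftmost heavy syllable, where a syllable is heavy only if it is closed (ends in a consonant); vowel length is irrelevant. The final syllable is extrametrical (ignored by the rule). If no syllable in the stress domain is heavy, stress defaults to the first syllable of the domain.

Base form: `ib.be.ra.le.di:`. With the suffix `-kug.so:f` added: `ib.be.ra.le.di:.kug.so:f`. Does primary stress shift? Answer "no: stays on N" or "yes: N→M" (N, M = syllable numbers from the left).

Base `ib.be.ra.le.di:` (5 syllables):
  The final syllable (5, di:) is extrametrical; the stress domain is syllables 1–4.
  Weights: 1 ib H, 2 be L, 3 ra L, 4 le L.
  Heavy syllables in the domain: 1. The leftmost is syllable 1 (ib).
  → primary stress on syllable 1.
Suffixed `ib.be.ra.le.di:.kug.so:f` (7 syllables):
  The final syllable (7, so:f) is extrametrical; the stress domain is syllables 1–6.
  Weights: 1 ib H, 2 be L, 3 ra L, 4 le L, 5 di: L, 6 kug H.
  Heavy syllables in the domain: 1, 6. The leftmost is syllable 1 (ib).
  → primary stress on syllable 1.

no: stays on 1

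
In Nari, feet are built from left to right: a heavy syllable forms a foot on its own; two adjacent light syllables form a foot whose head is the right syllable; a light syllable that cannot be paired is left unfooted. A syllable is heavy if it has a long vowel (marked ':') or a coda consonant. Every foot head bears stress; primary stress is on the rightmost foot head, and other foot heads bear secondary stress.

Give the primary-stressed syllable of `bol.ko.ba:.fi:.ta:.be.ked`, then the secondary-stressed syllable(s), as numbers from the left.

Weights: 1 bol H, 2 ko L, 3 ba: H, 4 fi: H, 5 ta: H, 6 be L, 7 ked H.
Parse left to right (heavy = foot alone; LL = one foot; stranded L unfooted): (ˈbol) ko (ˈba:) (ˈfi:) (ˈta:) be (ˈked).
Foot heads: 1, 3, 4, 5, 7.
Primary stress on the rightmost head = syllable 7.
Secondary stress on 1, 3, 4, 5: ˌbol.ko.ˌba:.ˌfi:.ˌta:.be.ˈked.

primary 7, secondary 1, 3, 4, 5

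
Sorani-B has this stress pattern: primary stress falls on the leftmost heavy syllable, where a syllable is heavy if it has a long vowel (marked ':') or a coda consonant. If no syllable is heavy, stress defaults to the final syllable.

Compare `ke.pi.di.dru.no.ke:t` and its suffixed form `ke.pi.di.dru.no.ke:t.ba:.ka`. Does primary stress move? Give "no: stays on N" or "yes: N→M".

no: stays on 6

Base `ke.pi.di.dru.no.ke:t` (6 syllables):
  Weights: 1 ke L, 2 pi L, 3 di L, 4 dru L, 5 no L, 6 ke:t H.
  Heavy syllables in the domain: 6. The leftmost is syllable 6 (ke:t).
  → primary stress on syllable 6.
Suffixed `ke.pi.di.dru.no.ke:t.ba:.ka` (8 syllables):
  Weights: 1 ke L, 2 pi L, 3 di L, 4 dru L, 5 no L, 6 ke:t H, 7 ba: H, 8 ka L.
  Heavy syllables in the domain: 6, 7. The leftmost is syllable 6 (ke:t).
  → primary stress on syllable 6.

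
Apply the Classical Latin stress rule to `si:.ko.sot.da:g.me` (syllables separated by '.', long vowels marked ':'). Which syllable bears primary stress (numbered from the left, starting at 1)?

4

Classical Latin: stress the penult if heavy (long vowel or closed), else the antepenult.
Weights: 3 sot H, 4 da:g H, 5 me L.
The penult (syllable 4, da:g) is heavy, so it takes stress.
Stress on syllable 4: si:.ko.sot.ˈda:g.me.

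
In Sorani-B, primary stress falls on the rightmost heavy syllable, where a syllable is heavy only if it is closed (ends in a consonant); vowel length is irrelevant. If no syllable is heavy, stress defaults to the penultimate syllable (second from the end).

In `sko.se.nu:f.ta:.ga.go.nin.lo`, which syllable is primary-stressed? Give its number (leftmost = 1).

7

Weights: 1 sko L, 2 se L, 3 nu:f H, 4 ta: L, 5 ga L, 6 go L, 7 nin H, 8 lo L.
Heavy syllables in the domain: 3, 7. The rightmost is syllable 7 (nin).
Primary stress: syllable 7 → sko.se.nu:f.ta:.ga.go.ˈnin.lo.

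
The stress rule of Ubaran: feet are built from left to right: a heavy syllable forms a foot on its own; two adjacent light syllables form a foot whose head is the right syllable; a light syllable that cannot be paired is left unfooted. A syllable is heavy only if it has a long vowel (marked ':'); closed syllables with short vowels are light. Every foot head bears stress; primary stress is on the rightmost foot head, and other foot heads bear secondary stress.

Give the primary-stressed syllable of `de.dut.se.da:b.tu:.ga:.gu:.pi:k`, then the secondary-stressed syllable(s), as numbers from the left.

Weights: 1 de L, 2 dut L, 3 se L, 4 da:b H, 5 tu: H, 6 ga: H, 7 gu: H, 8 pi:k H.
Parse left to right (heavy = foot alone; LL = one foot; stranded L unfooted): (de.ˈdut) se (ˈda:b) (ˈtu:) (ˈga:) (ˈgu:) (ˈpi:k).
Foot heads: 2, 4, 5, 6, 7, 8.
Primary stress on the rightmost head = syllable 8.
Secondary stress on 2, 4, 5, 6, 7: de.ˌdut.se.ˌda:b.ˌtu:.ˌga:.ˌgu:.ˈpi:k.

primary 8, secondary 2, 4, 5, 6, 7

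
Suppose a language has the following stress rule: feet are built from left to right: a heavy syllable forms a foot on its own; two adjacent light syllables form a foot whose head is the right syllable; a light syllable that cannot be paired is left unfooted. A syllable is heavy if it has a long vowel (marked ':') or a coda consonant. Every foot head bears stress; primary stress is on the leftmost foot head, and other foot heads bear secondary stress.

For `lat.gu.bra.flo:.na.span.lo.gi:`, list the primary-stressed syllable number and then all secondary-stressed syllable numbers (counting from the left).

primary 1, secondary 3, 4, 6, 8

Weights: 1 lat H, 2 gu L, 3 bra L, 4 flo: H, 5 na L, 6 span H, 7 lo L, 8 gi: H.
Parse left to right (heavy = foot alone; LL = one foot; stranded L unfooted): (ˈlat) (gu.ˈbra) (ˈflo:) na (ˈspan) lo (ˈgi:).
Foot heads: 1, 3, 4, 6, 8.
Primary stress on the leftmost head = syllable 1.
Secondary stress on 3, 4, 6, 8: ˈlat.gu.ˌbra.ˌflo:.na.ˌspan.lo.ˌgi:.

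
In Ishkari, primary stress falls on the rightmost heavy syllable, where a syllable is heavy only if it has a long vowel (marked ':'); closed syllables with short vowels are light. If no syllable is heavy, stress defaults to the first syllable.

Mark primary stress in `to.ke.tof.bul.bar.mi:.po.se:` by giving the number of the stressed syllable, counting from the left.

Weights: 1 to L, 2 ke L, 3 tof L, 4 bul L, 5 bar L, 6 mi: H, 7 po L, 8 se: H.
Heavy syllables in the domain: 6, 8. The rightmost is syllable 8 (se:).
Primary stress: syllable 8 → to.ke.tof.bul.bar.mi:.po.ˈse:.

8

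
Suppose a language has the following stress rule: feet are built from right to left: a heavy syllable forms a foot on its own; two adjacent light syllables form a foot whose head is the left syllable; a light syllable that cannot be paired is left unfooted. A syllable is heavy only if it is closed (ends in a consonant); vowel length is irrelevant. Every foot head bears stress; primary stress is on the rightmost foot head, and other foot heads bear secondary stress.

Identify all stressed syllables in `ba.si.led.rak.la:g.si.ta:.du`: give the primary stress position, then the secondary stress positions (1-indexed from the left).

Weights: 1 ba L, 2 si L, 3 led H, 4 rak H, 5 la:g H, 6 si L, 7 ta: L, 8 du L.
Parse right to left (heavy = foot alone; LL = one foot; stranded L unfooted): (ˈba.si) (ˈled) (ˈrak) (ˈla:g) si (ˈta:.du).
Foot heads: 1, 3, 4, 5, 7.
Primary stress on the rightmost head = syllable 7.
Secondary stress on 1, 3, 4, 5: ˌba.si.ˌled.ˌrak.ˌla:g.si.ˈta:.du.

primary 7, secondary 1, 3, 4, 5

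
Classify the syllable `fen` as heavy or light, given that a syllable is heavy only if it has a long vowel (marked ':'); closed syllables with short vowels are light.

light

`fen`: short vowel, closed (coda /n/). Short vowel → light.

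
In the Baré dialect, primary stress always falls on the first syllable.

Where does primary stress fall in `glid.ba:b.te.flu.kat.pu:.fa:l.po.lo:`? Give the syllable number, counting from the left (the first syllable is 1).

1

The word has 9 syllables; the first syllable is syllable 1 (glid).
Primary stress: syllable 1 → ˈglid.ba:b.te.flu.kat.pu:.fa:l.po.lo:.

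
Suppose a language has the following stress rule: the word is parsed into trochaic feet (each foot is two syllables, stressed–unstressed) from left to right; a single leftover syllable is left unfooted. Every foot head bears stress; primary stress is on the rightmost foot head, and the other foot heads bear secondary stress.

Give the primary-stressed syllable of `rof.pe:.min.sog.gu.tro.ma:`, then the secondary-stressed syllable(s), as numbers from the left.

primary 5, secondary 1, 3

Parse left to right into trochaic (ˈσσ) feet: (ˈrof.pe:) (ˈmin.sog) (ˈgu.tro) ma:. Syllable 7 is left unfooted.
Foot heads (stressed positions): 1, 3, 5.
End Rule Rightmost: primary stress on the rightmost head = syllable 5.
Secondary stress on 1, 3: ˌrof.pe:.ˌmin.sog.ˈgu.tro.ma:.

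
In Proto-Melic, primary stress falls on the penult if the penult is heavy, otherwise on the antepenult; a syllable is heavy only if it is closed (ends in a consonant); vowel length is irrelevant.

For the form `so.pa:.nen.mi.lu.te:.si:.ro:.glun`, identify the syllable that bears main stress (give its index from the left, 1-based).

Weights: 7 si: L, 8 ro: L, 9 glun H.
The penult (syllable 8, ro:) is light, so stress falls on the antepenult (syllable 7, si:).
Primary stress: syllable 7 → so.pa:.nen.mi.lu.te:.ˈsi:.ro:.glun.

7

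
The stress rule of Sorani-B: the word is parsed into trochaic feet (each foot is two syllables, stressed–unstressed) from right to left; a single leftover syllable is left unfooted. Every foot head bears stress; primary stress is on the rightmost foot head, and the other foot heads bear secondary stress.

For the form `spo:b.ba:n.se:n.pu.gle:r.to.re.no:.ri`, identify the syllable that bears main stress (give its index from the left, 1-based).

8

Parse right to left into trochaic (ˈσσ) feet: spo:b (ˈba:n.se:n) (ˈpu.gle:r) (ˈto.re) (ˈno:.ri). Syllable 1 is left unfooted.
Foot heads (stressed positions): 2, 4, 6, 8.
End Rule Rightmost: primary stress on the rightmost head = syllable 8.
Primary stress: syllable 8 → spo:b.ba:n.se:n.pu.gle:r.to.re.ˈno:.ri.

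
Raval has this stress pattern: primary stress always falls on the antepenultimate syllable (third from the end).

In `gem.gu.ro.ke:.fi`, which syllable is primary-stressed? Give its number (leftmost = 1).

3

The word has 5 syllables; the antepenultimate syllable (third from the end) is syllable 3 (ro).
Primary stress: syllable 3 → gem.gu.ˈro.ke:.fi.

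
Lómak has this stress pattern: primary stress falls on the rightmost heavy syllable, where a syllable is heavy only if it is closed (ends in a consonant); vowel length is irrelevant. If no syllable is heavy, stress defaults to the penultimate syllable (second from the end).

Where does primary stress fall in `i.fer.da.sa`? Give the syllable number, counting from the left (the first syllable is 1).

2

Weights: 1 i L, 2 fer H, 3 da L, 4 sa L.
Heavy syllables in the domain: 2. The rightmost is syllable 2 (fer).
Primary stress: syllable 2 → i.ˈfer.da.sa.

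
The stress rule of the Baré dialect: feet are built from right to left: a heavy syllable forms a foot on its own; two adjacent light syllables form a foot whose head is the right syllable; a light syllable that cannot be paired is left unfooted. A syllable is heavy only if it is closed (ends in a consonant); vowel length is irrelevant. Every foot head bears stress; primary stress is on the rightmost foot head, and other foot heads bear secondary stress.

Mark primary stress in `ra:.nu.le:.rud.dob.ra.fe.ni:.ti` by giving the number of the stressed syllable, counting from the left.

9

Weights: 1 ra: L, 2 nu L, 3 le: L, 4 rud H, 5 dob H, 6 ra L, 7 fe L, 8 ni: L, 9 ti L.
Parse right to left (heavy = foot alone; LL = one foot; stranded L unfooted): ra: (nu.ˈle:) (ˈrud) (ˈdob) (ra.ˈfe) (ni:.ˈti).
Foot heads: 3, 4, 5, 7, 9.
Primary stress on the rightmost head = syllable 9.
Primary stress: syllable 9 → ra:.nu.le:.rud.dob.ra.fe.ni:.ˈti.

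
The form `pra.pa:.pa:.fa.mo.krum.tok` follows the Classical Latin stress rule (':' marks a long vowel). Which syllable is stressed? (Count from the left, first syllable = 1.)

Classical Latin: stress the penult if heavy (long vowel or closed), else the antepenult.
Weights: 5 mo L, 6 krum H, 7 tok H.
The penult (syllable 6, krum) is heavy, so it takes stress.
Stress on syllable 6: pra.pa:.pa:.fa.mo.ˈkrum.tok.

6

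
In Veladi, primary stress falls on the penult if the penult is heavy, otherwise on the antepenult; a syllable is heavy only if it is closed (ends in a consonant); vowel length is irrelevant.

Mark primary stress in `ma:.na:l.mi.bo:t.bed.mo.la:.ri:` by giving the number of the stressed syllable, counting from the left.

6

Weights: 6 mo L, 7 la: L, 8 ri: L.
The penult (syllable 7, la:) is light, so stress falls on the antepenult (syllable 6, mo).
Primary stress: syllable 6 → ma:.na:l.mi.bo:t.bed.ˈmo.la:.ri:.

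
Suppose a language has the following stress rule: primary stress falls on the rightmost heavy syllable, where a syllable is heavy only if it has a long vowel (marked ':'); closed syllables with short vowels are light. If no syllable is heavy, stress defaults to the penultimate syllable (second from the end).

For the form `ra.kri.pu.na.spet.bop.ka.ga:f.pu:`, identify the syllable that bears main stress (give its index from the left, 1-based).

Weights: 1 ra L, 2 kri L, 3 pu L, 4 na L, 5 spet L, 6 bop L, 7 ka L, 8 ga:f H, 9 pu: H.
Heavy syllables in the domain: 8, 9. The rightmost is syllable 9 (pu:).
Primary stress: syllable 9 → ra.kri.pu.na.spet.bop.ka.ga:f.ˈpu:.

9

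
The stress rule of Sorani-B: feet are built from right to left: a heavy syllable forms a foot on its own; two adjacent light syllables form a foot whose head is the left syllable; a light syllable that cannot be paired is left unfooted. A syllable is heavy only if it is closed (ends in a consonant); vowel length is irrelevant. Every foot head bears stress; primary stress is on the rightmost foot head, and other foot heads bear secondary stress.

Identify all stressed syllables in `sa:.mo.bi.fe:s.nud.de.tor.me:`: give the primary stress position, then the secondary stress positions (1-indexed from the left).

Weights: 1 sa: L, 2 mo L, 3 bi L, 4 fe:s H, 5 nud H, 6 de L, 7 tor H, 8 me: L.
Parse right to left (heavy = foot alone; LL = one foot; stranded L unfooted): sa: (ˈmo.bi) (ˈfe:s) (ˈnud) de (ˈtor) me:.
Foot heads: 2, 4, 5, 7.
Primary stress on the rightmost head = syllable 7.
Secondary stress on 2, 4, 5: sa:.ˌmo.bi.ˌfe:s.ˌnud.de.ˈtor.me:.

primary 7, secondary 2, 4, 5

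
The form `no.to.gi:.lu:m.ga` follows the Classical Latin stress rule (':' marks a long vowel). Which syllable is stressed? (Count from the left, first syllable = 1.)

Classical Latin: stress the penult if heavy (long vowel or closed), else the antepenult.
Weights: 3 gi: H, 4 lu:m H, 5 ga L.
The penult (syllable 4, lu:m) is heavy, so it takes stress.
Stress on syllable 4: no.to.gi:.ˈlu:m.ga.

4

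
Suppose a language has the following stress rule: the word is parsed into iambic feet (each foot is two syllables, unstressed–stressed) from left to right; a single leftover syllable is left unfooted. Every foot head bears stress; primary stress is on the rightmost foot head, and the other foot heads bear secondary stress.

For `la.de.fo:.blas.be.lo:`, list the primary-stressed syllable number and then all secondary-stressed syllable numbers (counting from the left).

Parse left to right into iambic (σˈσ) feet: (la.ˈde) (fo:.ˈblas) (be.ˈlo:).
Foot heads (stressed positions): 2, 4, 6.
End Rule Rightmost: primary stress on the rightmost head = syllable 6.
Secondary stress on 2, 4: la.ˌde.fo:.ˌblas.be.ˈlo:.

primary 6, secondary 2, 4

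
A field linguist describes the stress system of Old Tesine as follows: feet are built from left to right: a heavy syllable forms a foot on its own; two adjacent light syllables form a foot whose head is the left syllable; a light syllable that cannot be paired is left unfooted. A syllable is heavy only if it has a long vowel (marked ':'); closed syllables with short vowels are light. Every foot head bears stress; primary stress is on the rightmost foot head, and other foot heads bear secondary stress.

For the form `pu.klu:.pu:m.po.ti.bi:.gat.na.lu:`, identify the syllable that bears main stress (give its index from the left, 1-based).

Weights: 1 pu L, 2 klu: H, 3 pu:m H, 4 po L, 5 ti L, 6 bi: H, 7 gat L, 8 na L, 9 lu: H.
Parse left to right (heavy = foot alone; LL = one foot; stranded L unfooted): pu (ˈklu:) (ˈpu:m) (ˈpo.ti) (ˈbi:) (ˈgat.na) (ˈlu:).
Foot heads: 2, 3, 4, 6, 7, 9.
Primary stress on the rightmost head = syllable 9.
Primary stress: syllable 9 → pu.klu:.pu:m.po.ti.bi:.gat.na.ˈlu:.

9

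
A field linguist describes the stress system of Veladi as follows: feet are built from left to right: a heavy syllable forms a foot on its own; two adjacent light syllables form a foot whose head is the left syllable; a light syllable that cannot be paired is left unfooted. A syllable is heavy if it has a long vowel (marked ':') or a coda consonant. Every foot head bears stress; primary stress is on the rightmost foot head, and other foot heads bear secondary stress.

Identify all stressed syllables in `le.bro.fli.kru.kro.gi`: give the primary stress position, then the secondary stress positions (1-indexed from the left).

primary 5, secondary 1, 3

Weights: 1 le L, 2 bro L, 3 fli L, 4 kru L, 5 kro L, 6 gi L.
Parse left to right (heavy = foot alone; LL = one foot; stranded L unfooted): (ˈle.bro) (ˈfli.kru) (ˈkro.gi).
Foot heads: 1, 3, 5.
Primary stress on the rightmost head = syllable 5.
Secondary stress on 1, 3: ˌle.bro.ˌfli.kru.ˈkro.gi.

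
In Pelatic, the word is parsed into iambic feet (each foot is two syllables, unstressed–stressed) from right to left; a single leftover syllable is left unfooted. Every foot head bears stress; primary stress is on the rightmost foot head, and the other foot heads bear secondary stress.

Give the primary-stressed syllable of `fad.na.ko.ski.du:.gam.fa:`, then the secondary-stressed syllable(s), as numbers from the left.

Parse right to left into iambic (σˈσ) feet: fad (na.ˈko) (ski.ˈdu:) (gam.ˈfa:). Syllable 1 is left unfooted.
Foot heads (stressed positions): 3, 5, 7.
End Rule Rightmost: primary stress on the rightmost head = syllable 7.
Secondary stress on 3, 5: fad.na.ˌko.ski.ˌdu:.gam.ˈfa:.

primary 7, secondary 3, 5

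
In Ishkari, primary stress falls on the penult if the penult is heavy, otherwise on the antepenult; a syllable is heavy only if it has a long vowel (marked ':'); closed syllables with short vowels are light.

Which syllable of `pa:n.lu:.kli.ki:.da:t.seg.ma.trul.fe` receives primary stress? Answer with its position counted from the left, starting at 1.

Weights: 7 ma L, 8 trul L, 9 fe L.
The penult (syllable 8, trul) is light, so stress falls on the antepenult (syllable 7, ma).
Primary stress: syllable 7 → pa:n.lu:.kli.ki:.da:t.seg.ˈma.trul.fe.

7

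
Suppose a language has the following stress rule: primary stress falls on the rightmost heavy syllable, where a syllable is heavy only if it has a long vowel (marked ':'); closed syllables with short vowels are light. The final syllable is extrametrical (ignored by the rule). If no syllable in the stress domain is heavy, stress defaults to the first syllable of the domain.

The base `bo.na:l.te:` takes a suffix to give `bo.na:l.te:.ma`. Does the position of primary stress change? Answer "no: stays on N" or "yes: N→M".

Base `bo.na:l.te:` (3 syllables):
  The final syllable (3, te:) is extrametrical; the stress domain is syllables 1–2.
  Weights: 1 bo L, 2 na:l H.
  Heavy syllables in the domain: 2. The rightmost is syllable 2 (na:l).
  → primary stress on syllable 2.
Suffixed `bo.na:l.te:.ma` (4 syllables):
  The final syllable (4, ma) is extrametrical; the stress domain is syllables 1–3.
  Weights: 1 bo L, 2 na:l H, 3 te: H.
  Heavy syllables in the domain: 2, 3. The rightmost is syllable 3 (te:).
  → primary stress on syllable 3.

yes: 2→3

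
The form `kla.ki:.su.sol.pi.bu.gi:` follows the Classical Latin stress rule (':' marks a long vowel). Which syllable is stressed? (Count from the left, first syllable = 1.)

5

Classical Latin: stress the penult if heavy (long vowel or closed), else the antepenult.
Weights: 5 pi L, 6 bu L, 7 gi: H.
The penult (syllable 6, bu) is light, so stress falls on the antepenult (syllable 5, pi).
Stress on syllable 5: kla.ki:.su.sol.ˈpi.bu.gi:.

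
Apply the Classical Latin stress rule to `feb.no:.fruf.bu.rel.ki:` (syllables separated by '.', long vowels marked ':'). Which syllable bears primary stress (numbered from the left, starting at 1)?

Classical Latin: stress the penult if heavy (long vowel or closed), else the antepenult.
Weights: 4 bu L, 5 rel H, 6 ki: H.
The penult (syllable 5, rel) is heavy, so it takes stress.
Stress on syllable 5: feb.no:.fruf.bu.ˈrel.ki:.

5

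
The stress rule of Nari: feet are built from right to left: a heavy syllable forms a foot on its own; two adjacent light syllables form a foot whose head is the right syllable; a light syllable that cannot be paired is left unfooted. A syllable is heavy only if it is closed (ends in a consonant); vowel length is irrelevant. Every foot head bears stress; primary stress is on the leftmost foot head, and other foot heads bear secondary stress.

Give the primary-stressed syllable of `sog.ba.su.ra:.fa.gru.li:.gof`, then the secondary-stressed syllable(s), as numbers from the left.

Weights: 1 sog H, 2 ba L, 3 su L, 4 ra: L, 5 fa L, 6 gru L, 7 li: L, 8 gof H.
Parse right to left (heavy = foot alone; LL = one foot; stranded L unfooted): (ˈsog) (ba.ˈsu) (ra:.ˈfa) (gru.ˈli:) (ˈgof).
Foot heads: 1, 3, 5, 7, 8.
Primary stress on the leftmost head = syllable 1.
Secondary stress on 3, 5, 7, 8: ˈsog.ba.ˌsu.ra:.ˌfa.gru.ˌli:.ˌgof.

primary 1, secondary 3, 5, 7, 8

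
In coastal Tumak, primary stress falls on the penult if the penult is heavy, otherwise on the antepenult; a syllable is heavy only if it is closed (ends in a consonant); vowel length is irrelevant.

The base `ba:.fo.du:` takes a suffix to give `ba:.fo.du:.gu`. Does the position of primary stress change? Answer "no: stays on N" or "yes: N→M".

Base `ba:.fo.du:` (3 syllables):
  Weights: 1 ba: L, 2 fo L, 3 du: L.
  The penult (syllable 2, fo) is light, so stress falls on the antepenult (syllable 1, ba:).
  → primary stress on syllable 1.
Suffixed `ba:.fo.du:.gu` (4 syllables):
  Weights: 2 fo L, 3 du: L, 4 gu L.
  The penult (syllable 3, du:) is light, so stress falls on the antepenult (syllable 2, fo).
  → primary stress on syllable 2.

yes: 1→2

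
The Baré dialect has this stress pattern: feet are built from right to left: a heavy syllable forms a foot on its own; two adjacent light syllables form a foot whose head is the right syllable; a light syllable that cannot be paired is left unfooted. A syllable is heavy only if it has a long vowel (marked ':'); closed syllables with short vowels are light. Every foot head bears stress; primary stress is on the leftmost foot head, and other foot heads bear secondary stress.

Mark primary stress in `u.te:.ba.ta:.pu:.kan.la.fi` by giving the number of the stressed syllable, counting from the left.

Weights: 1 u L, 2 te: H, 3 ba L, 4 ta: H, 5 pu: H, 6 kan L, 7 la L, 8 fi L.
Parse right to left (heavy = foot alone; LL = one foot; stranded L unfooted): u (ˈte:) ba (ˈta:) (ˈpu:) kan (la.ˈfi).
Foot heads: 2, 4, 5, 8.
Primary stress on the leftmost head = syllable 2.
Primary stress: syllable 2 → u.ˈte:.ba.ta:.pu:.kan.la.fi.

2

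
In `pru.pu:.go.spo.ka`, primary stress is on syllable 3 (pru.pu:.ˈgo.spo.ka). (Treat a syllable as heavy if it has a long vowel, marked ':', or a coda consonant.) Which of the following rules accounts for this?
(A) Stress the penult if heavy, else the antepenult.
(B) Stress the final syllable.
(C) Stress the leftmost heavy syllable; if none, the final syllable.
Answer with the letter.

Rule A → syllable 3 ✓.
Rule B → syllable 5 (observed: 3).
Rule C → syllable 2 (observed: 3).

A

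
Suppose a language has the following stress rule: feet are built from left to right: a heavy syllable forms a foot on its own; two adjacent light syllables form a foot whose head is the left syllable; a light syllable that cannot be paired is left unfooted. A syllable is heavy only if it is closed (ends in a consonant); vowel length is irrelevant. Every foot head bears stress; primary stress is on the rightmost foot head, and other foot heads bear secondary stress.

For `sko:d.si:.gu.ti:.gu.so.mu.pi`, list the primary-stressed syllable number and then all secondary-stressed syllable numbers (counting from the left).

primary 6, secondary 1, 2, 4

Weights: 1 sko:d H, 2 si: L, 3 gu L, 4 ti: L, 5 gu L, 6 so L, 7 mu L, 8 pi L.
Parse left to right (heavy = foot alone; LL = one foot; stranded L unfooted): (ˈsko:d) (ˈsi:.gu) (ˈti:.gu) (ˈso.mu) pi.
Foot heads: 1, 2, 4, 6.
Primary stress on the rightmost head = syllable 6.
Secondary stress on 1, 2, 4: ˌsko:d.ˌsi:.gu.ˌti:.gu.ˈso.mu.pi.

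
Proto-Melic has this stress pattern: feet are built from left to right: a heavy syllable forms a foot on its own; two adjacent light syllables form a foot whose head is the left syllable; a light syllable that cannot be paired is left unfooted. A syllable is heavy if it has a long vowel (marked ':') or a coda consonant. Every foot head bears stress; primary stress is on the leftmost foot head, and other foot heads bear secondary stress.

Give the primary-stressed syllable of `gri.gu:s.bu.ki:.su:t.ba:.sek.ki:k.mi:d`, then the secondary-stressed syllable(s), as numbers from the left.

Weights: 1 gri L, 2 gu:s H, 3 bu L, 4 ki: H, 5 su:t H, 6 ba: H, 7 sek H, 8 ki:k H, 9 mi:d H.
Parse left to right (heavy = foot alone; LL = one foot; stranded L unfooted): gri (ˈgu:s) bu (ˈki:) (ˈsu:t) (ˈba:) (ˈsek) (ˈki:k) (ˈmi:d).
Foot heads: 2, 4, 5, 6, 7, 8, 9.
Primary stress on the leftmost head = syllable 2.
Secondary stress on 4, 5, 6, 7, 8, 9: gri.ˈgu:s.bu.ˌki:.ˌsu:t.ˌba:.ˌsek.ˌki:k.ˌmi:d.

primary 2, secondary 4, 5, 6, 7, 8, 9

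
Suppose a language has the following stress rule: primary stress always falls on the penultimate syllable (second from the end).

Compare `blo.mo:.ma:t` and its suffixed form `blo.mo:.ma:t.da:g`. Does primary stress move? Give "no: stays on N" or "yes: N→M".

Base `blo.mo:.ma:t` (3 syllables):
  The word has 3 syllables; the penultimate syllable (second from the end) is syllable 2 (mo:).
  → primary stress on syllable 2.
Suffixed `blo.mo:.ma:t.da:g` (4 syllables):
  The word has 4 syllables; the penultimate syllable (second from the end) is syllable 3 (ma:t).
  → primary stress on syllable 3.

yes: 2→3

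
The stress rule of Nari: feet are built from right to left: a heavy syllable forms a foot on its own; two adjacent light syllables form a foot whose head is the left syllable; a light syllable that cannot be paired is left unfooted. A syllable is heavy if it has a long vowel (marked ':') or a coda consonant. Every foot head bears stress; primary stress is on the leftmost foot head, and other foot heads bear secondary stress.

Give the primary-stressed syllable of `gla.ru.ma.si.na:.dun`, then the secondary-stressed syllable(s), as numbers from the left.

Weights: 1 gla L, 2 ru L, 3 ma L, 4 si L, 5 na: H, 6 dun H.
Parse right to left (heavy = foot alone; LL = one foot; stranded L unfooted): (ˈgla.ru) (ˈma.si) (ˈna:) (ˈdun).
Foot heads: 1, 3, 5, 6.
Primary stress on the leftmost head = syllable 1.
Secondary stress on 3, 5, 6: ˈgla.ru.ˌma.si.ˌna:.ˌdun.

primary 1, secondary 3, 5, 6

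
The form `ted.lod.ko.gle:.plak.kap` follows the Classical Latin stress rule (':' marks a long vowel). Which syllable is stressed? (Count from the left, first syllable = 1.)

Classical Latin: stress the penult if heavy (long vowel or closed), else the antepenult.
Weights: 4 gle: H, 5 plak H, 6 kap H.
The penult (syllable 5, plak) is heavy, so it takes stress.
Stress on syllable 5: ted.lod.ko.gle:.ˈplak.kap.

5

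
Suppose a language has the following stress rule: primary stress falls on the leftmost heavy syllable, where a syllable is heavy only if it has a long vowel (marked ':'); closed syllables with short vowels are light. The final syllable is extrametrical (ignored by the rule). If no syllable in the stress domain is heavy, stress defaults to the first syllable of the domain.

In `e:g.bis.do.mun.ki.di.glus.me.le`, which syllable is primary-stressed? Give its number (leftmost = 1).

1

The final syllable (9, le) is extrametrical; the stress domain is syllables 1–8.
Weights: 1 e:g H, 2 bis L, 3 do L, 4 mun L, 5 ki L, 6 di L, 7 glus L, 8 me L.
Heavy syllables in the domain: 1. The leftmost is syllable 1 (e:g).
Primary stress: syllable 1 → ˈe:g.bis.do.mun.ki.di.glus.me.le.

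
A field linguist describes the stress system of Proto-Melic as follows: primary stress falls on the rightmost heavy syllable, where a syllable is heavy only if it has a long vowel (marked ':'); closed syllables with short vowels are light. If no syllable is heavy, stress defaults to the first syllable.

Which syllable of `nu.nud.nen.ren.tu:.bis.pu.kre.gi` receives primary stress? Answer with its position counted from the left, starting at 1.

5

Weights: 1 nu L, 2 nud L, 3 nen L, 4 ren L, 5 tu: H, 6 bis L, 7 pu L, 8 kre L, 9 gi L.
Heavy syllables in the domain: 5. The rightmost is syllable 5 (tu:).
Primary stress: syllable 5 → nu.nud.nen.ren.ˈtu:.bis.pu.kre.gi.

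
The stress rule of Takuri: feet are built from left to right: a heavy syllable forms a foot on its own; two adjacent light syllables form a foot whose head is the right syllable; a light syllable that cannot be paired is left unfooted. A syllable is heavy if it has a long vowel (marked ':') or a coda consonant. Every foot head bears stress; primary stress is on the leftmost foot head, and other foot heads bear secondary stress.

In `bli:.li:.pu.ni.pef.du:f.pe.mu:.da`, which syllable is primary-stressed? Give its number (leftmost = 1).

Weights: 1 bli: H, 2 li: H, 3 pu L, 4 ni L, 5 pef H, 6 du:f H, 7 pe L, 8 mu: H, 9 da L.
Parse left to right (heavy = foot alone; LL = one foot; stranded L unfooted): (ˈbli:) (ˈli:) (pu.ˈni) (ˈpef) (ˈdu:f) pe (ˈmu:) da.
Foot heads: 1, 2, 4, 5, 6, 8.
Primary stress on the leftmost head = syllable 1.
Primary stress: syllable 1 → ˈbli:.li:.pu.ni.pef.du:f.pe.mu:.da.

1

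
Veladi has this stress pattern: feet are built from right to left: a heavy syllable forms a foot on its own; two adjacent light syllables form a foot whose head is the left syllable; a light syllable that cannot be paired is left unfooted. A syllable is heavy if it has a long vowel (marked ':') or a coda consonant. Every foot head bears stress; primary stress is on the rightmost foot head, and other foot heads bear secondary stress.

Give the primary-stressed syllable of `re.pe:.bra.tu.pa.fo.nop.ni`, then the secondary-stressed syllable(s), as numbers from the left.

primary 7, secondary 2, 3, 5

Weights: 1 re L, 2 pe: H, 3 bra L, 4 tu L, 5 pa L, 6 fo L, 7 nop H, 8 ni L.
Parse right to left (heavy = foot alone; LL = one foot; stranded L unfooted): re (ˈpe:) (ˈbra.tu) (ˈpa.fo) (ˈnop) ni.
Foot heads: 2, 3, 5, 7.
Primary stress on the rightmost head = syllable 7.
Secondary stress on 2, 3, 5: re.ˌpe:.ˌbra.tu.ˌpa.fo.ˈnop.ni.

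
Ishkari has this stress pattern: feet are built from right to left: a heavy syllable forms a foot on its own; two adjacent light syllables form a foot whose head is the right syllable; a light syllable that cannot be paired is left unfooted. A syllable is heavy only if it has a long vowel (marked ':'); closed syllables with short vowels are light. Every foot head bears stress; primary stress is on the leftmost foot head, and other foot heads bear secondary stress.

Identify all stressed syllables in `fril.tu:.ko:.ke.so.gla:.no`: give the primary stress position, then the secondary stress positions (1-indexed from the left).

Weights: 1 fril L, 2 tu: H, 3 ko: H, 4 ke L, 5 so L, 6 gla: H, 7 no L.
Parse right to left (heavy = foot alone; LL = one foot; stranded L unfooted): fril (ˈtu:) (ˈko:) (ke.ˈso) (ˈgla:) no.
Foot heads: 2, 3, 5, 6.
Primary stress on the leftmost head = syllable 2.
Secondary stress on 3, 5, 6: fril.ˈtu:.ˌko:.ke.ˌso.ˌgla:.no.

primary 2, secondary 3, 5, 6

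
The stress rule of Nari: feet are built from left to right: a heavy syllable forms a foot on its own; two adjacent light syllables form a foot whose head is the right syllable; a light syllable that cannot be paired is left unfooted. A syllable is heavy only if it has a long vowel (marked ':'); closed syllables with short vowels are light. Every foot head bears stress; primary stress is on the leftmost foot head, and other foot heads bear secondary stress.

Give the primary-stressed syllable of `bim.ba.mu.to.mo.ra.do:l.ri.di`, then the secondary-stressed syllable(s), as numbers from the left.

Weights: 1 bim L, 2 ba L, 3 mu L, 4 to L, 5 mo L, 6 ra L, 7 do:l H, 8 ri L, 9 di L.
Parse left to right (heavy = foot alone; LL = one foot; stranded L unfooted): (bim.ˈba) (mu.ˈto) (mo.ˈra) (ˈdo:l) (ri.ˈdi).
Foot heads: 2, 4, 6, 7, 9.
Primary stress on the leftmost head = syllable 2.
Secondary stress on 4, 6, 7, 9: bim.ˈba.mu.ˌto.mo.ˌra.ˌdo:l.ri.ˌdi.

primary 2, secondary 4, 6, 7, 9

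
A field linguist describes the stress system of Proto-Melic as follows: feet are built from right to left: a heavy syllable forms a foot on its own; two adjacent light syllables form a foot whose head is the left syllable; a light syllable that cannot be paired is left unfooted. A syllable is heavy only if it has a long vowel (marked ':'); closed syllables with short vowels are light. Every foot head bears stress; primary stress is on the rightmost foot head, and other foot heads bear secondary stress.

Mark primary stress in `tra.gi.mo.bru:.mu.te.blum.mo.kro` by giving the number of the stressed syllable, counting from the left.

Weights: 1 tra L, 2 gi L, 3 mo L, 4 bru: H, 5 mu L, 6 te L, 7 blum L, 8 mo L, 9 kro L.
Parse right to left (heavy = foot alone; LL = one foot; stranded L unfooted): tra (ˈgi.mo) (ˈbru:) mu (ˈte.blum) (ˈmo.kro).
Foot heads: 2, 4, 6, 8.
Primary stress on the rightmost head = syllable 8.
Primary stress: syllable 8 → tra.gi.mo.bru:.mu.te.blum.ˈmo.kro.

8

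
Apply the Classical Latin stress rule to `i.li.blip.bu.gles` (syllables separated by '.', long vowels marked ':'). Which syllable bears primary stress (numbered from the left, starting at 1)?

Classical Latin: stress the penult if heavy (long vowel or closed), else the antepenult.
Weights: 3 blip H, 4 bu L, 5 gles H.
The penult (syllable 4, bu) is light, so stress falls on the antepenult (syllable 3, blip).
Stress on syllable 3: i.li.ˈblip.bu.gles.

3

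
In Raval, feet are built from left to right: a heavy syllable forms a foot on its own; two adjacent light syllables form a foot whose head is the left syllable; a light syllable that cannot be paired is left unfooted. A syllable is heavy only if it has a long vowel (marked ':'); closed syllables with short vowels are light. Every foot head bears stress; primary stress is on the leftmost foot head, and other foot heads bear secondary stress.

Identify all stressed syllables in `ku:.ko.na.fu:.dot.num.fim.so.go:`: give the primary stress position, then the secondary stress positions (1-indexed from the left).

Weights: 1 ku: H, 2 ko L, 3 na L, 4 fu: H, 5 dot L, 6 num L, 7 fim L, 8 so L, 9 go: H.
Parse left to right (heavy = foot alone; LL = one foot; stranded L unfooted): (ˈku:) (ˈko.na) (ˈfu:) (ˈdot.num) (ˈfim.so) (ˈgo:).
Foot heads: 1, 2, 4, 5, 7, 9.
Primary stress on the leftmost head = syllable 1.
Secondary stress on 2, 4, 5, 7, 9: ˈku:.ˌko.na.ˌfu:.ˌdot.num.ˌfim.so.ˌgo:.

primary 1, secondary 2, 4, 5, 7, 9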